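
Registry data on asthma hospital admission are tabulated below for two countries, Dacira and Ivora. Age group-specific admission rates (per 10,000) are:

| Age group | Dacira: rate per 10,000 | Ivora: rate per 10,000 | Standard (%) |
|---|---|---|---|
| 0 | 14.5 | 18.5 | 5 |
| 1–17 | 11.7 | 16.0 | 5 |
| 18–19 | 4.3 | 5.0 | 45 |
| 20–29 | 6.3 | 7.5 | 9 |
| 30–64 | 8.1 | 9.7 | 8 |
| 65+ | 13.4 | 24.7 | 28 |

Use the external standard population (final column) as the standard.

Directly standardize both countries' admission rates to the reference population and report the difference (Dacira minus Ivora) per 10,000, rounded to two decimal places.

Standard weights: 0.05, 0.05, 0.45, 0.09, 0.08, 0.28.
Dacira: 0.0500×14.5 + 0.0500×11.7 + 0.4500×4.3 + 0.0900×6.3 + 0.0800×8.1 + 0.2800×13.4 = 8.2120 per 10,000.
Ivora: 0.0500×18.5 + 0.0500×16.0 + 0.4500×5.0 + 0.0900×7.5 + 0.0800×9.7 + 0.2800×24.7 = 12.3420 per 10,000.
Difference = 8.2120 − 12.3420 = -4.1300.

-4.13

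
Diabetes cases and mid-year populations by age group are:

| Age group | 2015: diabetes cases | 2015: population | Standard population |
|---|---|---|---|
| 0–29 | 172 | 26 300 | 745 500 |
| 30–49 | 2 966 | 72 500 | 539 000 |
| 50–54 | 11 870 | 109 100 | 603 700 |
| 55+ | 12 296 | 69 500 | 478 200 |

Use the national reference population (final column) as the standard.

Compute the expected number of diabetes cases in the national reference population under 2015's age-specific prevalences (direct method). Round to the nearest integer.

Age-specific rates per 1 000 for 2015: 6.540, 40.910, 108.799, 176.921.
Expected diabetes cases = Σ (standard pop × age-specific rate ÷ 1 000)
= 745 500×6.540/1 000 + 539 000×40.910/1 000 + 603 700×108.799/1 000 + 478 200×176.921/1 000
= 4875.51 + 22050.68 + 65682.12 + 84603.56 = 177211.86.

177212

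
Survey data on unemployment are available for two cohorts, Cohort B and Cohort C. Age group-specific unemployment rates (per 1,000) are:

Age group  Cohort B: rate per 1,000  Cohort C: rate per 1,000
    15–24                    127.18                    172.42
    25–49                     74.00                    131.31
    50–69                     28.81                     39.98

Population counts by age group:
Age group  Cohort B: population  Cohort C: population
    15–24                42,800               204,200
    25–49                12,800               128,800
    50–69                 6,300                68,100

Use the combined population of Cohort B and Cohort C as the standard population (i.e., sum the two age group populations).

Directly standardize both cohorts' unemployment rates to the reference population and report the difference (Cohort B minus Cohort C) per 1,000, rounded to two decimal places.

-43.46

Combined standard total = 463,000; weights = 0.5335, 0.3058, 0.1607.
Cohort B: 0.5335×127.18 + 0.3058×74.00 + 0.1607×28.81 = 95.1087 per 1,000.
Cohort C: 0.5335×172.42 + 0.3058×131.31 + 0.1607×39.98 = 138.5653 per 1,000.
Difference = 95.1087 − 138.5653 = -43.4566.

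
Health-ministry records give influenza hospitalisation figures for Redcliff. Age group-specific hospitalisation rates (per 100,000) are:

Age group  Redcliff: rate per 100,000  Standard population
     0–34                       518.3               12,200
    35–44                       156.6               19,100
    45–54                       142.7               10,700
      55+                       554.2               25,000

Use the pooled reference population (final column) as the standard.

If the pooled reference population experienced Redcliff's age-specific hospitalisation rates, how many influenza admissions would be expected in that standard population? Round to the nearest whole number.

247

Expected influenza admissions = Σ (standard pop × age-specific rate ÷ 100,000)
= 12,200×518.3/100,000 + 19,100×156.6/100,000 + 10,700×142.7/100,000 + 25,000×554.2/100,000
= 63.23 + 29.91 + 15.27 + 138.55 = 246.96.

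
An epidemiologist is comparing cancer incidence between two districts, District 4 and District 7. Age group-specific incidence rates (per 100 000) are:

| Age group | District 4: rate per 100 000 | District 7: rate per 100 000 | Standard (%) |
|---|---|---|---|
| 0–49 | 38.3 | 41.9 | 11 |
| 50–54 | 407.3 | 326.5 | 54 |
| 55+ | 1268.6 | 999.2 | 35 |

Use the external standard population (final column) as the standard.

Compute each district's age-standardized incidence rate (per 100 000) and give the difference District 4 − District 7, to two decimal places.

Standard weights: 0.11, 0.54, 0.35.
District 4: 0.1100×38.3 + 0.5400×407.3 + 0.3500×1268.6 = 668.1650 per 100 000.
District 7: 0.1100×41.9 + 0.5400×326.5 + 0.3500×999.2 = 530.6390 per 100 000.
Difference = 668.1650 − 530.6390 = 137.5260.

137.53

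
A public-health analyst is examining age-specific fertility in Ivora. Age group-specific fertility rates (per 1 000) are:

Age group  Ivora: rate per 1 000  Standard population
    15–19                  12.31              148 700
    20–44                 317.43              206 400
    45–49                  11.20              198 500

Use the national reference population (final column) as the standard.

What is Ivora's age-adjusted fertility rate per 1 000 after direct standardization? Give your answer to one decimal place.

125.7

Standard total = 553 600; weights = 0.2686, 0.3728, 0.3586.
Standardized rate: 0.2686×12.31 + 0.3728×317.43 + 0.3586×11.20 = 125.6706 per 1 000.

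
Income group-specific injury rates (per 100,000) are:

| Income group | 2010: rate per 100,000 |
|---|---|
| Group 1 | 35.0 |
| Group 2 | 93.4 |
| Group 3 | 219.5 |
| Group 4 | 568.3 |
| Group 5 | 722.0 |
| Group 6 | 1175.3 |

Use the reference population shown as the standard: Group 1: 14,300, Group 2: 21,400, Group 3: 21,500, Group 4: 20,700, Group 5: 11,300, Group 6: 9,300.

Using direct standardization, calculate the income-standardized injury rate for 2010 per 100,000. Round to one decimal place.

Standard total = 98,500; weights = 0.1452, 0.2173, 0.2183, 0.2102, 0.1147, 0.0944.
Standardized rate: 0.1452×35.0 + 0.2173×93.4 + 0.2183×219.5 + 0.2102×568.3 + 0.1147×722.0 + 0.0944×1175.3 = 386.5097 per 100,000.

386.5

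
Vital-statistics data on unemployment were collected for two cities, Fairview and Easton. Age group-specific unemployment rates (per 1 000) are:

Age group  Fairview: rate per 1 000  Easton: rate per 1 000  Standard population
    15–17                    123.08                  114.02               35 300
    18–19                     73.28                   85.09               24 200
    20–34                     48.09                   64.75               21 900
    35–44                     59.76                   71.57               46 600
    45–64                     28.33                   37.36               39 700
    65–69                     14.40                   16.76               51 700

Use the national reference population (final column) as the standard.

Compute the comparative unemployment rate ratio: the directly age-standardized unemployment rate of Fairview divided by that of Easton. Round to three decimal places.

Standard total = 219 400; weights = 0.1609, 0.1103, 0.0998, 0.2124, 0.1809, 0.2356.
Fairview: 0.1609×123.08 + 0.1103×73.28 + 0.0998×48.09 + 0.2124×59.76 + 0.1809×28.33 + 0.2356×14.40 = 53.8982 per 1 000.
Easton: 0.1609×114.02 + 0.1103×85.09 + 0.0998×64.75 + 0.2124×71.57 + 0.1809×37.36 + 0.2356×16.76 = 60.1046 per 1 000.
Ratio = 53.8982 ÷ 60.1046 = 0.89674.

0.897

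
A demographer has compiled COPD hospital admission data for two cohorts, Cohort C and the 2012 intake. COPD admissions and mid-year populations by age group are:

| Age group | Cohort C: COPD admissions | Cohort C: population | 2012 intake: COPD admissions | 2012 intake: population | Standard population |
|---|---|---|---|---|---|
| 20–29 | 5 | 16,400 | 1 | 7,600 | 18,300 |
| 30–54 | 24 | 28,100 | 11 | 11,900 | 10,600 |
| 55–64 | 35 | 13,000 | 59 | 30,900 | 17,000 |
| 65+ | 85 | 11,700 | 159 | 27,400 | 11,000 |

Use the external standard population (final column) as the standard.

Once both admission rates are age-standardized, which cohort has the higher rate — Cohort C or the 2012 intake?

Age-specific rates per 10,000 for Cohort C: 3.05, 8.54, 26.92, 72.65.
For the 2012 intake: 1.32, 9.24, 19.09, 58.03.
Standard total = 56,900; weights = 0.3216, 0.1863, 0.2988, 0.1933.
Cohort C: 0.3216×3.05 + 0.1863×8.54 + 0.2988×26.92 + 0.1933×72.65 = 24.6602 per 10,000.
The 2012 intake: 0.3216×1.32 + 0.1863×9.24 + 0.2988×19.09 + 0.1933×58.03 = 19.0682 per 10,000.
The crude rates (21.53 vs 29.56) would put the 2012 intake higher, but that reflects its age composition; once standardized to a common age structure, Cohort C has the higher underlying rate.

Cohort C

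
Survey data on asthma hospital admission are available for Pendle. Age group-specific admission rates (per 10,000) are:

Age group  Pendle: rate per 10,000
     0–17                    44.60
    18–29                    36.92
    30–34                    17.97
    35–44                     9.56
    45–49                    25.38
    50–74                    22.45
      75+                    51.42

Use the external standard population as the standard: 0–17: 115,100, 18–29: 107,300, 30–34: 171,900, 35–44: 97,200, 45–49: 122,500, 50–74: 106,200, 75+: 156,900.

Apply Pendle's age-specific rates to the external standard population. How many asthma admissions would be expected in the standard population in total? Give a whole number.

Expected asthma admissions = Σ (standard pop × age-specific rate ÷ 10,000)
= 115,100×44.60/10,000 + 107,300×36.92/10,000 + 171,900×17.97/10,000 + 97,200×9.56/10,000 + 122,500×25.38/10,000 + 106,200×22.45/10,000 + 156,900×51.42/10,000
= 513.35 + 396.15 + 308.90 + 92.92 + 310.90 + 238.42 + 806.78 = 2667.43.

2667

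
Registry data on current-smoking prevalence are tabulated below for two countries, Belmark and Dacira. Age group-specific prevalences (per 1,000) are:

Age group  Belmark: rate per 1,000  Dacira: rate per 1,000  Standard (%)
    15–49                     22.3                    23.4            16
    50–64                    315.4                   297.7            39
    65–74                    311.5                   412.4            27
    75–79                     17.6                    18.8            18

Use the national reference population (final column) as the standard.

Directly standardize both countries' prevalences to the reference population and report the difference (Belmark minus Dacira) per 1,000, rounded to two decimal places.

-20.73

Standard weights: 0.16, 0.39, 0.27, 0.18.
Belmark: 0.1600×22.3 + 0.3900×315.4 + 0.2700×311.5 + 0.1800×17.6 = 213.8470 per 1,000.
Dacira: 0.1600×23.4 + 0.3900×297.7 + 0.2700×412.4 + 0.1800×18.8 = 234.5790 per 1,000.
Difference = 213.8470 − 234.5790 = -20.7320.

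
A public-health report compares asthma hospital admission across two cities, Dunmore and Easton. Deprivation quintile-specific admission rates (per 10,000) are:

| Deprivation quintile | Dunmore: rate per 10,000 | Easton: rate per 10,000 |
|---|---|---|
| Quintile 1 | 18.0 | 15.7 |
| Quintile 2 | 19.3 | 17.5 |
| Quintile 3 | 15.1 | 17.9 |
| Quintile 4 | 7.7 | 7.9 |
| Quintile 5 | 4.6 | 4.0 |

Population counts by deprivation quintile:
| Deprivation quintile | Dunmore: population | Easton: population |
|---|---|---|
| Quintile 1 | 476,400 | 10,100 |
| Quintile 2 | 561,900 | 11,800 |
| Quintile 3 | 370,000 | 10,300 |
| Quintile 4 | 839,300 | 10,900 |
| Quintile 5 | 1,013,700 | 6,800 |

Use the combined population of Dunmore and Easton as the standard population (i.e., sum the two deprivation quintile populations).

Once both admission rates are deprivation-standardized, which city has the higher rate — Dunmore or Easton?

Combined standard total = 3,311,200; weights = 0.1469, 0.1733, 0.1149, 0.2568, 0.3082.
Dunmore: 0.1469×18.0 + 0.1733×19.3 + 0.1149×15.1 + 0.2568×7.7 + 0.3082×4.6 = 11.1177 per 10,000.
Easton: 0.1469×15.7 + 0.1733×17.5 + 0.1149×17.9 + 0.2568×7.9 + 0.3082×4.0 = 10.6559 per 10,000.
The crude rates (11.08 vs 13.28) would put Easton higher, but that reflects its deprivation composition; once standardized to a common deprivation structure, Dunmore has the higher underlying rate.

Dunmore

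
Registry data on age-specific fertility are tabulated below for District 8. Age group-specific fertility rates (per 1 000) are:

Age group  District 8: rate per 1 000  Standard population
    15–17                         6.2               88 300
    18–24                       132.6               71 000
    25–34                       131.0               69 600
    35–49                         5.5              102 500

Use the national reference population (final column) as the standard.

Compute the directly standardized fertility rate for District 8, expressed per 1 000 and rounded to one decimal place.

Standard total = 331 400; weights = 0.2664, 0.2142, 0.2100, 0.3093.
Standardized rate: 0.2664×6.2 + 0.2142×132.6 + 0.2100×131.0 + 0.3093×5.5 = 59.2740 per 1 000.

59.3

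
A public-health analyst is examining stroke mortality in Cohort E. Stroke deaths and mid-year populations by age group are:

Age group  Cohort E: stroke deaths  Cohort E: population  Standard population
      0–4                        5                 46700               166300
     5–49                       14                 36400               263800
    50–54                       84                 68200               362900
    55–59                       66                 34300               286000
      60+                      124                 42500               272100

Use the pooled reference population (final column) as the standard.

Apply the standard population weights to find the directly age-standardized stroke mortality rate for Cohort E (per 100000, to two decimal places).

141.40

Age-specific rates per 100000 for Cohort E: 10.71, 38.46, 123.17, 192.42, 291.76.
Standard total = 1351100; weights = 0.1231, 0.1952, 0.2686, 0.2117, 0.2014.
Standardized rate: 0.1231×10.71 + 0.1952×38.46 + 0.2686×123.17 + 0.2117×192.42 + 0.2014×291.76 = 141.3998 per 100000.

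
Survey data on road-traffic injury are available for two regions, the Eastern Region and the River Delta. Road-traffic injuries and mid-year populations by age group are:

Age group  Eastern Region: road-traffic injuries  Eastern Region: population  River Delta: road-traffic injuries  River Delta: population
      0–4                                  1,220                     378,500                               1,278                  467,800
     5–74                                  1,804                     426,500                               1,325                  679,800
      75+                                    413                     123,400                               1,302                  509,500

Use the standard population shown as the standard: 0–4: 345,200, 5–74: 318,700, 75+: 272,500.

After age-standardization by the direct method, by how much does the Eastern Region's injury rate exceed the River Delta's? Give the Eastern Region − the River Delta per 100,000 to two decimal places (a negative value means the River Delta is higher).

Age-specific rates per 100,000 for the Eastern Region: 322.32, 422.98, 334.68.
For the River Delta: 273.19, 194.91, 255.54.
Standard total = 936,400; weights = 0.3686, 0.3403, 0.2910.
The Eastern Region: 0.3686×322.32 + 0.3403×422.98 + 0.2910×334.68 = 360.1783 per 100,000.
The River Delta: 0.3686×273.19 + 0.3403×194.91 + 0.2910×255.54 = 241.4142 per 100,000.
Difference = 360.1783 − 241.4142 = 118.7641.

118.76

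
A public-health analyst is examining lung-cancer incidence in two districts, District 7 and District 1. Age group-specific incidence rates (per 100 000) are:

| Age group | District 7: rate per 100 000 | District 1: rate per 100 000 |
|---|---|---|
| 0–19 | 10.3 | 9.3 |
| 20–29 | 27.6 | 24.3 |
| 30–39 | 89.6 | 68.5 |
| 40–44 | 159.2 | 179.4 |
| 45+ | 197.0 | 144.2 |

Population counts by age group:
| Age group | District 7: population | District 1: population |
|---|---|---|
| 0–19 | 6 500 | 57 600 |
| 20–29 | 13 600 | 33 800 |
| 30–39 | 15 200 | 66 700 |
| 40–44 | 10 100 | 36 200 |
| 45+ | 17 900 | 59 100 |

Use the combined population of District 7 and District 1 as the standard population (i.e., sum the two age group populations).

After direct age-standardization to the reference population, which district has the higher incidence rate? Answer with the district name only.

District 7

Combined standard total = 316 700; weights = 0.2024, 0.1497, 0.2586, 0.1462, 0.2431.
District 7: 0.2024×10.3 + 0.1497×27.6 + 0.2586×89.6 + 0.1462×159.2 + 0.2431×197.0 = 100.5578 per 100 000.
District 1: 0.2024×9.3 + 0.1497×24.3 + 0.2586×68.5 + 0.1462×179.4 + 0.2431×144.2 = 84.5207 per 100 000.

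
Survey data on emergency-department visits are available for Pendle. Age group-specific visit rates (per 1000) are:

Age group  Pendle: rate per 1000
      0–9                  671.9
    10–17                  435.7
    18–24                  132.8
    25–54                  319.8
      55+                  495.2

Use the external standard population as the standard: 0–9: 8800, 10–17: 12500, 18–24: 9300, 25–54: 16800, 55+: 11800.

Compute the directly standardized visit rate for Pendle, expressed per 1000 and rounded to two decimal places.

Standard total = 59200; weights = 0.1486, 0.2111, 0.1571, 0.2838, 0.1993.
Standardized rate: 0.1486×671.9 + 0.2111×435.7 + 0.1571×132.8 + 0.2838×319.8 + 0.1993×495.2 = 402.1961 per 1000.

402.20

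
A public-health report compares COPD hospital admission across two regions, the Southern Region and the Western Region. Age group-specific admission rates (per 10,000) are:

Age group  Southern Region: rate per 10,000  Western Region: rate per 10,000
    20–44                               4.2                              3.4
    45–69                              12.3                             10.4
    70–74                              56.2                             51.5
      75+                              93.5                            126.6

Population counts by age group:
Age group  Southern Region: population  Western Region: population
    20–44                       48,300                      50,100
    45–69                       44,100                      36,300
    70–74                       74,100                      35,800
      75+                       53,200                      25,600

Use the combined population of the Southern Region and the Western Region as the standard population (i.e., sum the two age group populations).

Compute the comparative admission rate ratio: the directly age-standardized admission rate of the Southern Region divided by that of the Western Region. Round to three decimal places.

Combined standard total = 367,500; weights = 0.2678, 0.2188, 0.2990, 0.2144.
The Southern Region: 0.2678×4.2 + 0.2188×12.3 + 0.2990×56.2 + 0.2144×93.5 = 40.6704 per 10,000.
The Western Region: 0.2678×3.4 + 0.2188×10.4 + 0.2990×51.5 + 0.2144×126.6 = 45.7324 per 10,000.
Ratio = 40.6704 ÷ 45.7324 = 0.88931.

0.889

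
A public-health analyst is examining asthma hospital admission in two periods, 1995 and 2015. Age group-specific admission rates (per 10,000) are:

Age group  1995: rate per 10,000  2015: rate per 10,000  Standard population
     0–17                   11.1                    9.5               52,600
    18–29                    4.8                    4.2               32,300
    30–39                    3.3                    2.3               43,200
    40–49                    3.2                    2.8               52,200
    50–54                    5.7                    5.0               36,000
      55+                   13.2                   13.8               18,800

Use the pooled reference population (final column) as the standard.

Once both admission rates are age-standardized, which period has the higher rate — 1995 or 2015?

Standard total = 235,100; weights = 0.2237, 0.1374, 0.1838, 0.2220, 0.1531, 0.0800.
1995: 0.2237×11.1 + 0.1374×4.8 + 0.1838×3.3 + 0.2220×3.2 + 0.1531×5.7 + 0.0800×13.2 = 6.3882 per 10,000.
2015: 0.2237×9.5 + 0.1374×4.2 + 0.1838×2.3 + 0.2220×2.8 + 0.1531×5.0 + 0.0800×13.8 = 5.6160 per 10,000.

1995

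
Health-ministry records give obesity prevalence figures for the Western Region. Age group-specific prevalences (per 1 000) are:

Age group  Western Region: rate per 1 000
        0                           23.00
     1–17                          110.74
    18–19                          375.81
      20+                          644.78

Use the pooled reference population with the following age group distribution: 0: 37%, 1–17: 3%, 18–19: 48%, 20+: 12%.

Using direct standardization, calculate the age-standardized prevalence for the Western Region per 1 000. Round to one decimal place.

269.6

Standard weights: 0.37, 0.03, 0.48, 0.12.
Standardized rate: 0.3700×23.00 + 0.0300×110.74 + 0.4800×375.81 + 0.1200×644.78 = 269.5946 per 1 000.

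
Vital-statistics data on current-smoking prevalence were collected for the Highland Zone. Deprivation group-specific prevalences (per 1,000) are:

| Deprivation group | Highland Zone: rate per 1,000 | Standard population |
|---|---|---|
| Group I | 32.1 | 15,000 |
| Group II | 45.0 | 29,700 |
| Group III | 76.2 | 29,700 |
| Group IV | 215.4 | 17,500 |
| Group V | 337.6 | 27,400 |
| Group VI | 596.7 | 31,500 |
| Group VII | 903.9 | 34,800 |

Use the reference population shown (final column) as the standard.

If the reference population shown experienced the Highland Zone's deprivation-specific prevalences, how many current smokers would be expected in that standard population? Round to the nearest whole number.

Expected current smokers = Σ (standard pop × deprivation-specific rate ÷ 1,000)
= 15,000×32.1/1,000 + 29,700×45.0/1,000 + 29,700×76.2/1,000 + 17,500×215.4/1,000 + 27,400×337.6/1,000 + 31,500×596.7/1,000 + 34,800×903.9/1,000
= 481.50 + 1336.50 + 2263.14 + 3769.50 + 9250.24 + 18796.05 + 31455.72 = 67352.65.

67353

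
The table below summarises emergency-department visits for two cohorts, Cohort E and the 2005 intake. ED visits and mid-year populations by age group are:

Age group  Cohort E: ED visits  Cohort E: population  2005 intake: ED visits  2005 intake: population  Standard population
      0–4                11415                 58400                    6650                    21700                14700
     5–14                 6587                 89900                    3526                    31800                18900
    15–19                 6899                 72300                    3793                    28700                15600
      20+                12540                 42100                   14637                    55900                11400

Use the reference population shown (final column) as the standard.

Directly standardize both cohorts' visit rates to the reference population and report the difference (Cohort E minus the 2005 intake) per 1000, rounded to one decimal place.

-41.3

Age-specific rates per 1000 for Cohort E: 195.462, 73.270, 95.422, 297.862.
For the 2005 intake: 306.452, 110.881, 132.160, 261.843.
Standard total = 60600; weights = 0.2426, 0.3119, 0.2574, 0.1881.
Cohort E: 0.2426×195.462 + 0.3119×73.270 + 0.2574×95.422 + 0.1881×297.862 = 150.8633 per 1000.
The 2005 intake: 0.2426×306.452 + 0.3119×110.881 + 0.2574×132.160 + 0.1881×261.843 = 192.1978 per 1000.
Difference = 150.8633 − 192.1978 = -41.3345.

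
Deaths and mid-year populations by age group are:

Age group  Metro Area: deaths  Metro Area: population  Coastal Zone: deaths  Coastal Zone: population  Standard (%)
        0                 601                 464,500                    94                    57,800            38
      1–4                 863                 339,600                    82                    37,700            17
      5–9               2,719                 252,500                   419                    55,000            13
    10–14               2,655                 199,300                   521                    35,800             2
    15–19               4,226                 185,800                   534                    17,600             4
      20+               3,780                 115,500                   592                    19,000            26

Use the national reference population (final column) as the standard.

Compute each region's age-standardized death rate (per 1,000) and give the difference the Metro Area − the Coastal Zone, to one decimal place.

0.4

Age-specific rates per 1,000 for the Metro Area: 1.294, 2.541, 10.768, 13.322, 22.745, 32.727.
For the Coastal Zone: 1.626, 2.175, 7.618, 14.553, 30.341, 31.158.
Standard weights: 0.38, 0.17, 0.13, 0.02, 0.04, 0.26.
The Metro Area: 0.3800×1.294 + 0.1700×2.541 + 0.1300×10.768 + 0.0200×13.322 + 0.0400×22.745 + 0.2600×32.727 = 12.0089 per 1,000.
The Coastal Zone: 0.3800×1.626 + 0.1700×2.175 + 0.1300×7.618 + 0.0200×14.553 + 0.0400×30.341 + 0.2600×31.158 = 11.5839 per 1,000.
Difference = 12.0089 − 11.5839 = 0.4250.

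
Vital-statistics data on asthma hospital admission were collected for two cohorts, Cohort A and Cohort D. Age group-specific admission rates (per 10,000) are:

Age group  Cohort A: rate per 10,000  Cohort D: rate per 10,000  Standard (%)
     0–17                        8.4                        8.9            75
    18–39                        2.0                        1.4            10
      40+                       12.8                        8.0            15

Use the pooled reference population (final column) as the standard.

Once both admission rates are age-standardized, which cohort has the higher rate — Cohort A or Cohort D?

Standard weights: 0.75, 0.10, 0.15.
Cohort A: 0.7500×8.4 + 0.1000×2.0 + 0.1500×12.8 = 8.4200 per 10,000.
Cohort D: 0.7500×8.9 + 0.1000×1.4 + 0.1500×8.0 = 8.0150 per 10,000.

Cohort A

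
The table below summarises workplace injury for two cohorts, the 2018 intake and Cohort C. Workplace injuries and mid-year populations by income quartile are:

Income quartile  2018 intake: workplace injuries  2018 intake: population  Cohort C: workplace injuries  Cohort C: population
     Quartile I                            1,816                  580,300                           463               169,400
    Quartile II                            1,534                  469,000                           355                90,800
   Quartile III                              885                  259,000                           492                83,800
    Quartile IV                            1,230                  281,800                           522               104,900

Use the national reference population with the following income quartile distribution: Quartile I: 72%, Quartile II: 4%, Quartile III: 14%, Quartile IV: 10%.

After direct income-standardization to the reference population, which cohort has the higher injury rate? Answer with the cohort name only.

Cohort C

Income-specific rates per 10,000 for the 2018 intake: 31.29, 32.71, 34.17, 43.65.
For Cohort C: 27.33, 39.10, 58.71, 49.76.
Standard weights: 0.72, 0.04, 0.14, 0.10.
The 2018 intake: 0.7200×31.29 + 0.0400×32.71 + 0.1400×34.17 + 0.1000×43.65 = 32.9887 per 10,000.
Cohort C: 0.7200×27.33 + 0.0400×39.10 + 0.1400×58.71 + 0.1000×49.76 = 34.4385 per 10,000.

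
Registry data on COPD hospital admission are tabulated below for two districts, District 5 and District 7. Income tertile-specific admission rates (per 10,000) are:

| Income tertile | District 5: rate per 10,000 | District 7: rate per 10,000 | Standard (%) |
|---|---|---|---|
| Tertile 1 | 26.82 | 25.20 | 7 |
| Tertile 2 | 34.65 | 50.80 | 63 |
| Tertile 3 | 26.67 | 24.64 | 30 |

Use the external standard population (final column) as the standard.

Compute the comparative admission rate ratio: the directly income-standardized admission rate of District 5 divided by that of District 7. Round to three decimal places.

Standard weights: 0.07, 0.63, 0.30.
District 5: 0.0700×26.82 + 0.6300×34.65 + 0.3000×26.67 = 31.7079 per 10,000.
District 7: 0.0700×25.20 + 0.6300×50.80 + 0.3000×24.64 = 41.1600 per 10,000.
Ratio = 31.7079 ÷ 41.1600 = 0.77036.

0.770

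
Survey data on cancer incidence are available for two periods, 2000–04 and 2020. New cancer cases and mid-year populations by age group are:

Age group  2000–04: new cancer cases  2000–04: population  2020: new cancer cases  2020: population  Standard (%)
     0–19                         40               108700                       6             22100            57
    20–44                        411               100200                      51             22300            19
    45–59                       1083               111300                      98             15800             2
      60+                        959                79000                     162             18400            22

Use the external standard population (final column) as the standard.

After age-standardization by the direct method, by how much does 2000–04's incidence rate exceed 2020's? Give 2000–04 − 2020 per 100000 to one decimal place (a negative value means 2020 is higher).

Age-specific rates per 100000 for 2000–04: 36.80, 410.18, 973.05, 1213.92.
For 2020: 27.15, 228.70, 620.25, 880.43.
Standard weights: 0.57, 0.19, 0.02, 0.22.
2000–04: 0.5700×36.80 + 0.1900×410.18 + 0.0200×973.05 + 0.2200×1213.92 = 385.4335 per 100000.
2020: 0.5700×27.15 + 0.1900×228.70 + 0.0200×620.25 + 0.2200×880.43 = 265.0287 per 100000.
Difference = 385.4335 − 265.0287 = 120.4048.

120.4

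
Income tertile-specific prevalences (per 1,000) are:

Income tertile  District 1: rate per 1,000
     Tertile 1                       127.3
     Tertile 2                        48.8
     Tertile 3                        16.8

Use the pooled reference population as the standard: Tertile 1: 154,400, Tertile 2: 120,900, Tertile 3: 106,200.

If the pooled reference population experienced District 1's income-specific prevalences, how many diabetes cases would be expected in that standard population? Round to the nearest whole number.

27339

Expected diabetes cases = Σ (standard pop × income-specific rate ÷ 1,000)
= 154,400×127.3/1,000 + 120,900×48.8/1,000 + 106,200×16.8/1,000
= 19655.12 + 5899.92 + 1784.16 = 27339.20.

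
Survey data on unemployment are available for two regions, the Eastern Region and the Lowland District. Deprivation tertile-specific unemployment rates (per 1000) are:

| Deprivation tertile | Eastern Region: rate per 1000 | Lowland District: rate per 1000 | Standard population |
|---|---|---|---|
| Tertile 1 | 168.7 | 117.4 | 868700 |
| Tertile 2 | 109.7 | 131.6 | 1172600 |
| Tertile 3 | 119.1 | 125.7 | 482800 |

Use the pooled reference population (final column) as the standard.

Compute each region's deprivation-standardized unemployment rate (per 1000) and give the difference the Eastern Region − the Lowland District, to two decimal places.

Standard total = 2524100; weights = 0.3442, 0.4646, 0.1913.
The Eastern Region: 0.3442×168.7 + 0.4646×109.7 + 0.1913×119.1 = 131.8036 per 1000.
The Lowland District: 0.3442×117.4 + 0.4646×131.6 + 0.1913×125.7 = 125.5844 per 1000.
Difference = 131.8036 − 125.5844 = 6.2192.

6.22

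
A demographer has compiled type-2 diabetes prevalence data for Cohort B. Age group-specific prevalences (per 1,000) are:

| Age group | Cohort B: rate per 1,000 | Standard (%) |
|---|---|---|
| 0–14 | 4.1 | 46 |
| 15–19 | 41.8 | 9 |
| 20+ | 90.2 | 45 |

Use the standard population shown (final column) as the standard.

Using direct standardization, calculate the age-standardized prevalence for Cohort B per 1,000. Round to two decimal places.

46.24

Standard weights: 0.46, 0.09, 0.45.
Standardized rate: 0.4600×4.1 + 0.0900×41.8 + 0.4500×90.2 = 46.2380 per 1,000.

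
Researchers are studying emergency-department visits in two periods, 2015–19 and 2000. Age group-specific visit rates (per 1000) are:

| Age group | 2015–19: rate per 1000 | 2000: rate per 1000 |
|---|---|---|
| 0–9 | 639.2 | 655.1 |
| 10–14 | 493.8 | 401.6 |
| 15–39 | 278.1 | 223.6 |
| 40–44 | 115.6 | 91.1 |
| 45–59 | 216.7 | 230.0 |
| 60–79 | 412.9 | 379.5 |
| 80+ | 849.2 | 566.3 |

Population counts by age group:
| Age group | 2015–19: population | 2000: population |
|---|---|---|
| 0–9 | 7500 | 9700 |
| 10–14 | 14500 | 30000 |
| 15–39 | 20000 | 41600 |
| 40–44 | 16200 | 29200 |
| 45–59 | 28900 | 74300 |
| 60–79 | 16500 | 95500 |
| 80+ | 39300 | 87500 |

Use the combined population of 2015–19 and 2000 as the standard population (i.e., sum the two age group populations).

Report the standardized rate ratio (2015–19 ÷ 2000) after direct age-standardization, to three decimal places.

1.251

Combined standard total = 510700; weights = 0.0337, 0.0871, 0.1206, 0.0889, 0.2021, 0.2193, 0.2483.
2015–19: 0.0337×639.2 + 0.0871×493.8 + 0.1206×278.1 + 0.0889×115.6 + 0.2021×216.7 + 0.2193×412.9 + 0.2483×849.2 = 453.5624 per 1000.
2000: 0.0337×655.1 + 0.0871×401.6 + 0.1206×223.6 + 0.0889×91.1 + 0.2021×230.0 + 0.2193×379.5 + 0.2483×566.3 = 362.4348 per 1000.
Ratio = 453.5624 ÷ 362.4348 = 1.25143.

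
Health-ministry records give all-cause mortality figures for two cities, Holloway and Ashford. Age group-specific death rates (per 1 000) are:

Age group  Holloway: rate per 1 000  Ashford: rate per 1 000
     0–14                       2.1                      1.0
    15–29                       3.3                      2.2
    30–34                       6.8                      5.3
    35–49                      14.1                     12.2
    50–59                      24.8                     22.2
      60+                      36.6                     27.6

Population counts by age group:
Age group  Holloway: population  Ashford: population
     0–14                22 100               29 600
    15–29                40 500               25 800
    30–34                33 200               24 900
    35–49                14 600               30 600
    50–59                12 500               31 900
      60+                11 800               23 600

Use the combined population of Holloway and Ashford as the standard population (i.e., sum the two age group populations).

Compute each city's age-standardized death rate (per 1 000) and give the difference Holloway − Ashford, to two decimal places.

2.45

Combined standard total = 301 100; weights = 0.1717, 0.2202, 0.1930, 0.1501, 0.1475, 0.1176.
Holloway: 0.1717×2.1 + 0.2202×3.3 + 0.1930×6.8 + 0.1501×14.1 + 0.1475×24.8 + 0.1176×36.6 = 12.4760 per 1 000.
Ashford: 0.1717×1.0 + 0.2202×2.2 + 0.1930×5.3 + 0.1501×12.2 + 0.1475×22.2 + 0.1176×27.6 = 10.0287 per 1 000.
Difference = 12.4760 − 10.0287 = 2.4473.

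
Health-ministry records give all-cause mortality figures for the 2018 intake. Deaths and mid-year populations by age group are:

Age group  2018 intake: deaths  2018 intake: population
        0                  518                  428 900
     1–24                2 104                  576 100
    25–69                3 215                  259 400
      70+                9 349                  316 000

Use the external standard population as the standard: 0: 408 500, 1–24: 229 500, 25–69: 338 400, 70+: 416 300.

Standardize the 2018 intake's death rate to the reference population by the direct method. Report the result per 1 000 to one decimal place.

Age-specific rates per 1 000 for the 2018 intake: 1.208, 3.652, 12.394, 29.585.
Standard total = 1 392 700; weights = 0.2933, 0.1648, 0.2430, 0.2989.
Standardized rate: 0.2933×1.208 + 0.1648×3.652 + 0.2430×12.394 + 0.2989×29.585 = 12.8111 per 1 000.

12.8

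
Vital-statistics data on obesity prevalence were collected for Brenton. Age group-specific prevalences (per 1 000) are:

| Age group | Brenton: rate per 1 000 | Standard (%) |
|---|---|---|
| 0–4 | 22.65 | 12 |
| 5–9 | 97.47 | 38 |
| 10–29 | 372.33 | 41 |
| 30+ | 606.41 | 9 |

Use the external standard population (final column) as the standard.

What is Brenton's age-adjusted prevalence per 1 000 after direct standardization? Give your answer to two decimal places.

246.99

Standard weights: 0.12, 0.38, 0.41, 0.09.
Standardized rate: 0.1200×22.65 + 0.3800×97.47 + 0.4100×372.33 + 0.0900×606.41 = 246.9888 per 1 000.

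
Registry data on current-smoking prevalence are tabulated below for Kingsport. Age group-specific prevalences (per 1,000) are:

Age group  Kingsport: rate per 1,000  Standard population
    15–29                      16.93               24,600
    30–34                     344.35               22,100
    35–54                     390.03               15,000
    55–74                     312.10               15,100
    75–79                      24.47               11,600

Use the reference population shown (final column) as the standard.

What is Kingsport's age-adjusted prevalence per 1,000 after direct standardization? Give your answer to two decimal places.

213.50

Standard total = 88,400; weights = 0.2783, 0.2500, 0.1697, 0.1708, 0.1312.
Standardized rate: 0.2783×16.93 + 0.2500×344.35 + 0.1697×390.03 + 0.1708×312.10 + 0.1312×24.47 = 213.5025 per 1,000.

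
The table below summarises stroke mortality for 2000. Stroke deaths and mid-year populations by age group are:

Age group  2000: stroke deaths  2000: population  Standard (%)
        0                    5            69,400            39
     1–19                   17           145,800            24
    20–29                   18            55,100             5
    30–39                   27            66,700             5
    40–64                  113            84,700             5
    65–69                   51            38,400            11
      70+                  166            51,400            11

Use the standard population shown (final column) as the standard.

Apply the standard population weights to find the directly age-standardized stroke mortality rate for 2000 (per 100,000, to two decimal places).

Age-specific rates per 100,000 for 2000: 7.20, 11.66, 32.67, 40.48, 133.41, 132.81, 322.96.
Standard weights: 0.39, 0.24, 0.05, 0.05, 0.05, 0.11, 0.11.
Standardized rate: 0.3900×7.20 + 0.2400×11.66 + 0.0500×32.67 + 0.0500×40.48 + 0.0500×133.41 + 0.1100×132.81 + 0.1100×322.96 = 66.0708 per 100,000.

66.07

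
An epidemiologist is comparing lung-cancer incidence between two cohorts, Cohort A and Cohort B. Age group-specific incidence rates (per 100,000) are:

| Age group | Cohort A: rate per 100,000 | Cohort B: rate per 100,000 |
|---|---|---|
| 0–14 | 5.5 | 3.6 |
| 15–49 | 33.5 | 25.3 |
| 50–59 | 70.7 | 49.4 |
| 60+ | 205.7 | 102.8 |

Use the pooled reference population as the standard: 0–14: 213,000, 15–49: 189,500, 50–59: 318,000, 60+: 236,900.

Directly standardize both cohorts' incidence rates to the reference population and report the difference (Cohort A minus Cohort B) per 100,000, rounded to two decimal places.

34.58

Standard total = 957,400; weights = 0.2225, 0.1979, 0.3321, 0.2474.
Cohort A: 0.2225×5.5 + 0.1979×33.5 + 0.3321×70.7 + 0.2474×205.7 = 82.2359 per 100,000.
Cohort B: 0.2225×3.6 + 0.1979×25.3 + 0.3321×49.4 + 0.2474×102.8 = 47.6537 per 100,000.
Difference = 82.2359 − 47.6537 = 34.5822.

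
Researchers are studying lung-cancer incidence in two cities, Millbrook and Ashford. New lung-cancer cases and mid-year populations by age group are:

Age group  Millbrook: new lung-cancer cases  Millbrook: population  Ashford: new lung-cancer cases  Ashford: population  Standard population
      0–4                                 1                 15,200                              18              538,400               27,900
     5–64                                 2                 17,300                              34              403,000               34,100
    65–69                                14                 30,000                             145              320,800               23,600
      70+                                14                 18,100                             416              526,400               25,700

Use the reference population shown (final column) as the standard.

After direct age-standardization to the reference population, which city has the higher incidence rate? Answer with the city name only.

Millbrook

Age-specific rates per 100,000 for Millbrook: 6.58, 11.56, 46.67, 77.35.
For Ashford: 3.34, 8.44, 45.20, 79.03.
Standard total = 111,300; weights = 0.2507, 0.3064, 0.2120, 0.2309.
Millbrook: 0.2507×6.58 + 0.3064×11.56 + 0.2120×46.67 + 0.2309×77.35 = 32.9465 per 100,000.
Ashford: 0.2507×3.34 + 0.3064×8.44 + 0.2120×45.20 + 0.2309×79.03 = 31.2550 per 100,000.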